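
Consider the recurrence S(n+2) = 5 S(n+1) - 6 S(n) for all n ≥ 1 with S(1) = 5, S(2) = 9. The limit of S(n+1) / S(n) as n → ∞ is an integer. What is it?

3

The characteristic equation is r^2 - 5r + 6 = 0, which factors as (r - 3)(r - 2) = 0.
So the roots are 3 and 2. Since |3| > |2| and the coefficient of 3^n is non-zero, the ratio tends to 3.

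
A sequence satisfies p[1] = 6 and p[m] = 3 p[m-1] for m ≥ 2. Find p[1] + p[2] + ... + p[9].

p[2] = 3(6) = 18
p[3] = 3(18) = 54
p[4] = 3(54) = 162
p[5] = 3(162) = 486
p[6] = 3(486) = 1458
p[7] = 3(1458) = 4374
p[8] = 3(4374) = 13122
p[9] = 3(13122) = 39366
Sum = 6 + 18 + 54 + 162 + 486 + 1458 + 4374 + 13122 + 39366 = 59046

59046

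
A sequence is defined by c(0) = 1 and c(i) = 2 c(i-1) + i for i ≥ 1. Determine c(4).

c(1) = 2·1 + 1 = 3
c(2) = 2·3 + 2 = 8
c(3) = 2·8 + 3 = 19
c(4) = 2·19 + 4 = 42

42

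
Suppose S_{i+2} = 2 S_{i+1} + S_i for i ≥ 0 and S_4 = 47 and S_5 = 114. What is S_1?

6

Rearranging, S_{i-2} = S_i - 2 S_{i-1}.
S_3 = 114 - 2·47 = 20
S_2 = 47 - 2·20 = 7
S_1 = 20 - 2·7 = 6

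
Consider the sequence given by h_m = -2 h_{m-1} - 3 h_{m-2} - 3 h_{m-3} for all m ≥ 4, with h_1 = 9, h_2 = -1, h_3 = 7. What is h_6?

-23

h_4 = -2·7 - 3·(-1) - 3·9 = -38
h_5 = -2·(-38) - 3·7 - 3·(-1) = 58
h_6 = -2·58 - 3·(-38) - 3·7 = -23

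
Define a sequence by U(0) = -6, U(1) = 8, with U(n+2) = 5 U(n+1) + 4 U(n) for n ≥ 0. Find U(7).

U(2) = 5·8 + 4·(-6) = 16
U(3) = 5·16 + 4·8 = 112
U(4) = 5·112 + 4·16 = 624
U(5) = 5·624 + 4·112 = 3568
U(6) = 5·3568 + 4·624 = 20336
U(7) = 5·20336 + 4·3568 = 115952

115952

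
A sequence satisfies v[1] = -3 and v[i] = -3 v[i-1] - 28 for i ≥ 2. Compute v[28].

The fixed point is -28/(1 + 3) = -7, so v[i] + 7 = -3(v[i-1] + 7).
Hence v[i] = 4·(-3)^{i-1} - 7.
v[28] = 4·(-3)^{27} - 7 = 4·-7625597484987 - 7 = -30502389939955.

-30502389939955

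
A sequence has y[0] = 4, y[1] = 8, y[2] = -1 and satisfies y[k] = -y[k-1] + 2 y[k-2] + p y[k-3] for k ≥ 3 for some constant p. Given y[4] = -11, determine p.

y[3] = 17 + 4p
y[4] = -19 + 4p
So -19 + 4p = -11, giving p = 2.

2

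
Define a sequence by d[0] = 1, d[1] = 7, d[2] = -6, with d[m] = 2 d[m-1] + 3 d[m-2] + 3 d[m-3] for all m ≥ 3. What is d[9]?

d[3] = 2·(-6) + 3·7 + 3·1 = 12
d[4] = 2·12 + 3·(-6) + 3·7 = 27
d[5] = 2·27 + 3·12 + 3·(-6) = 72
d[6] = 2·72 + 3·27 + 3·12 = 261
d[7] = 2·261 + 3·72 + 3·27 = 819
d[8] = 2·819 + 3·261 + 3·72 = 2637
d[9] = 2·2637 + 3·819 + 3·261 = 8514

8514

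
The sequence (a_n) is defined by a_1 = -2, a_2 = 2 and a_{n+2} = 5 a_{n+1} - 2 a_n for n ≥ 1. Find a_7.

6286

a_3 = 5(2) - 2(-2) = 14
a_4 = 5(14) - 2(2) = 66
a_5 = 5(66) - 2(14) = 302
a_6 = 5(302) - 2(66) = 1378
a_7 = 5(1378) - 2(302) = 6286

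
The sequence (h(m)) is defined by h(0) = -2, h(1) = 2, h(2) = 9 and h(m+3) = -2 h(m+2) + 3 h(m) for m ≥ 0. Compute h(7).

-18

h(3) = -2·9 + 3·(-2) = -24
h(4) = -2·(-24) + 3·2 = 54
h(5) = -2·54 + 3·9 = -81
h(6) = -2·(-81) + 3·(-24) = 90
h(7) = -2·90 + 3·54 = -18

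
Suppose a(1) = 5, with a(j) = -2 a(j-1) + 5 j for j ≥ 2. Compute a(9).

a(2) = -2·5 + 10 = 0
a(3) = -2·0 + 15 = 15
a(4) = -2·15 + 20 = -10
a(5) = -2·(-10) + 25 = 45
a(6) = -2·45 + 30 = -60
a(7) = -2·(-60) + 35 = 155
a(8) = -2·155 + 40 = -270
a(9) = -2·(-270) + 45 = 585

585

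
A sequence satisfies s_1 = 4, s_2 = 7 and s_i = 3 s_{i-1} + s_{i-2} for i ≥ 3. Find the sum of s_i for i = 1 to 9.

46248

s_3 = 3·7 + 4 = 25
s_4 = 3·25 + 7 = 82
s_5 = 3·82 + 25 = 271
s_6 = 3·271 + 82 = 895
s_7 = 3·895 + 271 = 2956
s_8 = 3·2956 + 895 = 9763
s_9 = 3·9763 + 2956 = 32245
Sum = 4 + 7 + 25 + 82 + 271 + 895 + 2956 + 9763 + 32245 = 46248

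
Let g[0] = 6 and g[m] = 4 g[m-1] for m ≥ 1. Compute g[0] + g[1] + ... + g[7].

131070

g[1] = 4·6 = 24
g[2] = 4·24 = 96
g[3] = 4·96 = 384
g[4] = 4·384 = 1536
g[5] = 4·1536 = 6144
g[6] = 4·6144 = 24576
g[7] = 4·24576 = 98304
Sum = 6 + 24 + 96 + 384 + 1536 + 6144 + 24576 + 98304 = 131070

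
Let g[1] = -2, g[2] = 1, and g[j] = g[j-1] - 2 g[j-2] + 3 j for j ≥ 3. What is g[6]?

g[3] = 1 - 2(-2) + 9 = 14
g[4] = 14 - 2(1) + 12 = 24
g[5] = 24 - 2(14) + 15 = 11
g[6] = 11 - 2(24) + 18 = -19

-19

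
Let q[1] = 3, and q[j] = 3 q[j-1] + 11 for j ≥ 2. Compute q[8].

18584

q[2] = 3*3 + 11 = 20
q[3] = 3*20 + 11 = 71
q[4] = 3*71 + 11 = 224
q[5] = 3*224 + 11 = 683
q[6] = 3*683 + 11 = 2060
q[7] = 3*2060 + 11 = 6191
q[8] = 3*6191 + 11 = 18584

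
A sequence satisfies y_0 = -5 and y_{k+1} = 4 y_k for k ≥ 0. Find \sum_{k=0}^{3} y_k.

y_1 = 4·(-5) = -20
y_2 = 4·(-20) = -80
y_3 = 4·(-80) = -320
Sum = (-5) + (-20) + (-80) + (-320) = -425

-425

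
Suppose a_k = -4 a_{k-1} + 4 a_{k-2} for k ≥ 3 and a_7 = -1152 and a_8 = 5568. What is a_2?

Rearranging, a_{k-2} = (a_k + 4 a_{k-1}) / 4.
a_6 = (5568 + 4(-1152)) / 4 = 960/4 = 240
a_5 = (-1152 + 4(240)) / 4 = -192/4 = -48
a_4 = (240 + 4(-48)) / 4 = 48/4 = 12
a_3 = (-48 + 4(12)) / 4 = 0/4 = 0
a_2 = (12 + 4(0)) / 4 = 12/4 = 3

3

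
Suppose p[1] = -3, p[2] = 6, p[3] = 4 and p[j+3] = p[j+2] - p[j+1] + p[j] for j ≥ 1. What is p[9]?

p[4] = 4 - 6 + (-3) = -5
p[5] = (-5) - 4 + 6 = -3
p[6] = (-3) - (-5) + 4 = 6
p[7] = 6 - (-3) + (-5) = 4
p[8] = 4 - 6 + (-3) = -5
p[9] = (-5) - 4 + 6 = -3

-3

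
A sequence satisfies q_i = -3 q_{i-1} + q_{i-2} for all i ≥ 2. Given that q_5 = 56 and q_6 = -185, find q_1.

Rearranging, q_{i-2} = q_i + 3 q_{i-1}.
q_4 = -185 + 3·56 = -17
q_3 = 56 + 3·(-17) = 5
q_2 = -17 + 3·5 = -2
q_1 = 5 + 3·(-2) = -1

-1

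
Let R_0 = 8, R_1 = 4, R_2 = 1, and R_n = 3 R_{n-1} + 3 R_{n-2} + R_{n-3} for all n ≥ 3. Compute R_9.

65204

R_3 = 3·1 + 3·4 + 8 = 23
R_4 = 3·23 + 3·1 + 4 = 76
R_5 = 3·76 + 3·23 + 1 = 298
R_6 = 3·298 + 3·76 + 23 = 1145
R_7 = 3·1145 + 3·298 + 76 = 4405
R_8 = 3·4405 + 3·1145 + 298 = 16948
R_9 = 3·16948 + 3·4405 + 1145 = 65204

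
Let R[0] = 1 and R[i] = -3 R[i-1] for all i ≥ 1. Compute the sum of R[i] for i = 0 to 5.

R[1] = -3(1) = -3
R[2] = -3(-3) = 9
R[3] = -3(9) = -27
R[4] = -3(-27) = 81
R[5] = -3(81) = -243
Sum = 1 + (-3) + 9 + (-27) + 81 + (-243) = -182

-182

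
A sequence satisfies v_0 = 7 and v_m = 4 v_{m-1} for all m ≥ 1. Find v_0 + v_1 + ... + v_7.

152915

v_1 = 4*7 = 28
v_2 = 4*28 = 112
v_3 = 4*112 = 448
v_4 = 4*448 = 1792
v_5 = 4*1792 = 7168
v_6 = 4*7168 = 28672
v_7 = 4*28672 = 114688
Sum = 7 + 28 + 112 + 448 + 1792 + 7168 + 28672 + 114688 = 152915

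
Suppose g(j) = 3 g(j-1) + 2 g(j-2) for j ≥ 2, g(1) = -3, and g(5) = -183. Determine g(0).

3

Let g(0) = z.
g(2) = -9 + 2z
g(3) = -33 + 6z
g(4) = -117 + 22z
g(5) = -417 + 78z
So -417 + 78z = -183, giving z = 3.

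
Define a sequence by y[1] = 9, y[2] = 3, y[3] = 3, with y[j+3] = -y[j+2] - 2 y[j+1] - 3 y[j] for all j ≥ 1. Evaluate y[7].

24

y[4] = -3 - 2(3) - 3(9) = -36
y[5] = -(-36) - 2(3) - 3(3) = 21
y[6] = -21 - 2(-36) - 3(3) = 42
y[7] = -42 - 2(21) - 3(-36) = 24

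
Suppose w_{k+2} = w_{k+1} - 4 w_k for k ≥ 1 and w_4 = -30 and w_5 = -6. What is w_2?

Rearranging, w_{k-2} = (w_k - w_{k-1}) / -4.
w_3 = (-6 - (-30)) / -4 = 24/-4 = -6
w_2 = (-30 - (-6)) / -4 = -24/-4 = 6

6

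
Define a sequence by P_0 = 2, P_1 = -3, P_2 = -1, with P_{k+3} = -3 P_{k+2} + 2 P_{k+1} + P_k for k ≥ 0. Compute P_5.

P_3 = -3(-1) + 2(-3) + 2 = -1
P_4 = -3(-1) + 2(-1) + (-3) = -2
P_5 = -3(-2) + 2(-1) + (-1) = 3

3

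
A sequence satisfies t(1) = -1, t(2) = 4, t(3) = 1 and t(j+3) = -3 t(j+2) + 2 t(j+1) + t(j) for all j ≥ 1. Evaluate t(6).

t(4) = -3*1 + 2*4 + (-1) = 4
t(5) = -3*4 + 2*1 + 4 = -6
t(6) = -3*(-6) + 2*4 + 1 = 27

27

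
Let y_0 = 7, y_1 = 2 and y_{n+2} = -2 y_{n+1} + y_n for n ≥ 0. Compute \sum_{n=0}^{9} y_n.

y_2 = -2·2 + 7 = 3
y_3 = -2·3 + 2 = -4
y_4 = -2·(-4) + 3 = 11
y_5 = -2·11 + (-4) = -26
y_6 = -2·(-26) + 11 = 63
y_7 = -2·63 + (-26) = -152
y_8 = -2·(-152) + 63 = 367
y_9 = -2·367 + (-152) = -886
Sum = 7 + 2 + 3 + (-4) + 11 + (-26) + 63 + (-152) + 367 + (-886) = -615

-615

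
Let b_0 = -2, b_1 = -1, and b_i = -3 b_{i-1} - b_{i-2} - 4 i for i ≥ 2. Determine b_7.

b_2 = -3(-1) - (-2) - 8 = -3
b_3 = -3(-3) - (-1) - 12 = -2
b_4 = -3(-2) - (-3) - 16 = -7
b_5 = -3(-7) - (-2) - 20 = 3
b_6 = -3(3) - (-7) - 24 = -26
b_7 = -3(-26) - 3 - 28 = 47

47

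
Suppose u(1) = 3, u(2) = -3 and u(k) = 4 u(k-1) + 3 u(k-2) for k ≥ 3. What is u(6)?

u(3) = 4·(-3) + 3·3 = -3
u(4) = 4·(-3) + 3·(-3) = -21
u(5) = 4·(-21) + 3·(-3) = -93
u(6) = 4·(-93) + 3·(-21) = -435

-435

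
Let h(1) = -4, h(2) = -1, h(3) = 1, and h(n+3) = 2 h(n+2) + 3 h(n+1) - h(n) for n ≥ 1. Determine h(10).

h(4) = 2·1 + 3·(-1) - (-4) = 3
h(5) = 2·3 + 3·1 - (-1) = 10
h(6) = 2·10 + 3·3 - 1 = 28
h(7) = 2·28 + 3·10 - 3 = 83
h(8) = 2·83 + 3·28 - 10 = 240
h(9) = 2·240 + 3·83 - 28 = 701
h(10) = 2·701 + 3·240 - 83 = 2039

2039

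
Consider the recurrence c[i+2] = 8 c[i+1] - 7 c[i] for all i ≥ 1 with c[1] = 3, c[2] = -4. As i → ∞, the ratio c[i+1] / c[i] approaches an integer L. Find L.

The characteristic equation is r^2 - 8r + 7 = 0, which factors as (r - 7)(r - 1) = 0.
So the roots are 7 and 1. Since |7| > |1| and the coefficient of 7^i is non-zero, the ratio tends to 7.

7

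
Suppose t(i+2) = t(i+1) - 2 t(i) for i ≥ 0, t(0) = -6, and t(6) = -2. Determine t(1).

Let t(1) = x.
t(2) = 12 + x
t(3) = 12 - x
t(4) = -12 - 3x
t(5) = -36 - x
t(6) = -12 + 5x
So -12 + 5x = -2, giving x = 2.

2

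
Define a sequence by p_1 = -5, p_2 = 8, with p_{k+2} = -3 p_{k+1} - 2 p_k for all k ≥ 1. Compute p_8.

p_3 = -3·8 - 2·(-5) = -14
p_4 = -3·(-14) - 2·8 = 26
p_5 = -3·26 - 2·(-14) = -50
p_6 = -3·(-50) - 2·26 = 98
p_7 = -3·98 - 2·(-50) = -194
p_8 = -3·(-194) - 2·98 = 386

386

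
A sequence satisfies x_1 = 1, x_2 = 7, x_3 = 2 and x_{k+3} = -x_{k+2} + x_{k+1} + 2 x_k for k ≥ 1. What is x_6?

2

x_4 = -2 + 7 + 2·1 = 7
x_5 = -7 + 2 + 2·7 = 9
x_6 = -9 + 7 + 2·2 = 2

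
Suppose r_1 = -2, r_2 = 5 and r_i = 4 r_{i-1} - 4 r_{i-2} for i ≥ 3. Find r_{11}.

44032

r_3 = 4(5) - 4(-2) = 28
r_4 = 4(28) - 4(5) = 92
r_5 = 4(92) - 4(28) = 256
r_6 = 4(256) - 4(92) = 656
r_7 = 4(656) - 4(256) = 1600
r_8 = 4(1600) - 4(656) = 3776
r_9 = 4(3776) - 4(1600) = 8704
r_{10} = 4(8704) - 4(3776) = 19712
r_{11} = 4(19712) - 4(8704) = 44032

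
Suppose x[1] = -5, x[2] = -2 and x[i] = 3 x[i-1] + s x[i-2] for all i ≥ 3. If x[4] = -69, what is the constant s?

x[3] = -6 - 5s
x[4] = -18 - 17s
So -18 - 17s = -69, giving s = 3.

3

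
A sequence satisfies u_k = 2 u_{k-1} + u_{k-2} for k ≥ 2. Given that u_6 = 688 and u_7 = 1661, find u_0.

Rearranging, u_{k-2} = u_k - 2 u_{k-1}.
u_5 = 1661 - 2·688 = 285
u_4 = 688 - 2·285 = 118
u_3 = 285 - 2·118 = 49
u_2 = 118 - 2·49 = 20
u_1 = 49 - 2·20 = 9
u_0 = 20 - 2·9 = 2

2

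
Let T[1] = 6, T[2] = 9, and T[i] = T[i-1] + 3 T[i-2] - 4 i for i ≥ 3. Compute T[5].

T[3] = 9 + 3(6) - 12 = 15
T[4] = 15 + 3(9) - 16 = 26
T[5] = 26 + 3(15) - 20 = 51

51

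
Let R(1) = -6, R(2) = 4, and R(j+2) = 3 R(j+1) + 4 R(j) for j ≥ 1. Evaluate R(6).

-404

R(3) = 3·4 + 4·(-6) = -12
R(4) = 3·(-12) + 4·4 = -20
R(5) = 3·(-20) + 4·(-12) = -108
R(6) = 3·(-108) + 4·(-20) = -404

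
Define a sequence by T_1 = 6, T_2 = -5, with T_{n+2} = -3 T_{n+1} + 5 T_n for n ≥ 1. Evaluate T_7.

12270

T_3 = -3*(-5) + 5*6 = 45
T_4 = -3*45 + 5*(-5) = -160
T_5 = -3*(-160) + 5*45 = 705
T_6 = -3*705 + 5*(-160) = -2915
T_7 = -3*(-2915) + 5*705 = 12270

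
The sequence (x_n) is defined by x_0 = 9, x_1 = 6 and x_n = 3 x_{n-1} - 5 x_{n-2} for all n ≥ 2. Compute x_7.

2814

x_2 = 3·6 - 5·9 = -27
x_3 = 3·(-27) - 5·6 = -111
x_4 = 3·(-111) - 5·(-27) = -198
x_5 = 3·(-198) - 5·(-111) = -39
x_6 = 3·(-39) - 5·(-198) = 873
x_7 = 3·873 - 5·(-39) = 2814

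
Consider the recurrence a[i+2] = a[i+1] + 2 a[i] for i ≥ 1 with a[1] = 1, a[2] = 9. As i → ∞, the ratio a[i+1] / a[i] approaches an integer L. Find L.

The characteristic equation is r^2 - r - 2 = 0, which factors as (r - 2)(r + 1) = 0.
So the roots are 2 and -1. Since |2| > |-1| and the coefficient of 2^i is non-zero, the ratio tends to 2.

2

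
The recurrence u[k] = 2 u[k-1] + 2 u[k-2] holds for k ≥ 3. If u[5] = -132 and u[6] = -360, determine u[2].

-6

Rearranging, u[k-2] = (u[k] - 2 u[k-1]) / 2.
u[4] = (-360 - 2(-132)) / 2 = -96/2 = -48
u[3] = (-132 - 2(-48)) / 2 = -36/2 = -18
u[2] = (-48 - 2(-18)) / 2 = -12/2 = -6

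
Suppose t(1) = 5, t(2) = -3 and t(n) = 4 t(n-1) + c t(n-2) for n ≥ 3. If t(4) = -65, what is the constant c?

t(3) = -12 + 5c
t(4) = -48 + 17c
So -48 + 17c = -65, giving c = -1.

-1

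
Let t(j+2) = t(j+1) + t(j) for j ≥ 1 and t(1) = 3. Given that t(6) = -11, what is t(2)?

Let t(2) = w.
t(3) = 3 + w
t(4) = 3 + 2w
t(5) = 6 + 3w
t(6) = 9 + 5w
So 9 + 5w = -11, giving w = -4.

-4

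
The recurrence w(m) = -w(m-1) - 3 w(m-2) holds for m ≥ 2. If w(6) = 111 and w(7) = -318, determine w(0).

-5

Rearranging, w(m-2) = (w(m) + w(m-1)) / -3.
w(5) = (-318 + 111) / -3 = -207/-3 = 69
w(4) = (111 + 69) / -3 = 180/-3 = -60
w(3) = (69 + (-60)) / -3 = 9/-3 = -3
w(2) = (-60 + (-3)) / -3 = -63/-3 = 21
w(1) = (-3 + 21) / -3 = 18/-3 = -6
w(0) = (21 + (-6)) / -3 = 15/-3 = -5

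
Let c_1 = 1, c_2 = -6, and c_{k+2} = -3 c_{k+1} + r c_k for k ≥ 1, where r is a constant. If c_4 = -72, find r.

c_3 = 18 + r
c_4 = -54 - 9r
So -54 - 9r = -72, giving r = 2.

2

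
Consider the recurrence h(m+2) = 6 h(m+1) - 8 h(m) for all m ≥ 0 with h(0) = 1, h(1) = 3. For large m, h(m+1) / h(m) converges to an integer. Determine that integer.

4

The characteristic equation is r^2 - 6r + 8 = 0, which factors as (r - 4)(r - 2) = 0.
So the roots are 4 and 2. Since |4| > |2| and the coefficient of 4^m is non-zero, the ratio tends to 4.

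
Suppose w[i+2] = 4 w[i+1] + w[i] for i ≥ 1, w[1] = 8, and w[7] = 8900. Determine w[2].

Let w[2] = x.
w[3] = 8 + 4x
w[4] = 32 + 17x
w[5] = 136 + 72x
w[6] = 576 + 305x
w[7] = 2440 + 1292x
So 2440 + 1292x = 8900, giving x = 5.

5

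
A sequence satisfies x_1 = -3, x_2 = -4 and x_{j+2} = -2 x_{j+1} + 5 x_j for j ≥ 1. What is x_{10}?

x_3 = -2(-4) + 5(-3) = -7
x_4 = -2(-7) + 5(-4) = -6
x_5 = -2(-6) + 5(-7) = -23
x_6 = -2(-23) + 5(-6) = 16
x_7 = -2(16) + 5(-23) = -147
x_8 = -2(-147) + 5(16) = 374
x_9 = -2(374) + 5(-147) = -1483
x_{10} = -2(-1483) + 5(374) = 4836

4836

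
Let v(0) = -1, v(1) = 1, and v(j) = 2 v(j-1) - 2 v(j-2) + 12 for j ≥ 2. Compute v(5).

v(2) = 2*1 - 2*(-1) + 12 = 16
v(3) = 2*16 - 2*1 + 12 = 42
v(4) = 2*42 - 2*16 + 12 = 64
v(5) = 2*64 - 2*42 + 12 = 56

56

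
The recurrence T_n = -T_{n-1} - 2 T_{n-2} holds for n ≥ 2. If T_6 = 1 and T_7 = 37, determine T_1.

1

Rearranging, T_{n-2} = (T_n + T_{n-1}) / -2.
T_5 = (37 + 1) / -2 = 38/-2 = -19
T_4 = (1 + (-19)) / -2 = -18/-2 = 9
T_3 = (-19 + 9) / -2 = -10/-2 = 5
T_2 = (9 + 5) / -2 = 14/-2 = -7
T_1 = (5 + (-7)) / -2 = -2/-2 = 1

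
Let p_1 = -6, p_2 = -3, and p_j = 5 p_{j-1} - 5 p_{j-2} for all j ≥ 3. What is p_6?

p_3 = 5(-3) - 5(-6) = 15
p_4 = 5(15) - 5(-3) = 90
p_5 = 5(90) - 5(15) = 375
p_6 = 5(375) - 5(90) = 1425

1425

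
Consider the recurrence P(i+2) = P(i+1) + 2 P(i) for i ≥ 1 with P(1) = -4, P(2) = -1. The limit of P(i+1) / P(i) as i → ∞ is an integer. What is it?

The characteristic equation is r^2 - r - 2 = 0, which factors as (r - 2)(r + 1) = 0.
So the roots are 2 and -1. Since |2| > |-1| and the coefficient of 2^i is non-zero, the ratio tends to 2.

2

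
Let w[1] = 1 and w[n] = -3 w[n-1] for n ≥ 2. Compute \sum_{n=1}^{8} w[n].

w[2] = -3(1) = -3
w[3] = -3(-3) = 9
w[4] = -3(9) = -27
w[5] = -3(-27) = 81
w[6] = -3(81) = -243
w[7] = -3(-243) = 729
w[8] = -3(729) = -2187
Sum = 1 + (-3) + 9 + (-27) + 81 + (-243) + 729 + (-2187) = -1640

-1640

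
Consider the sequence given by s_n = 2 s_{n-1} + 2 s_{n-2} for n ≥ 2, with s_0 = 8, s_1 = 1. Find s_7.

s_2 = 2·1 + 2·8 = 18
s_3 = 2·18 + 2·1 = 38
s_4 = 2·38 + 2·18 = 112
s_5 = 2·112 + 2·38 = 300
s_6 = 2·300 + 2·112 = 824
s_7 = 2·824 + 2·300 = 2248

2248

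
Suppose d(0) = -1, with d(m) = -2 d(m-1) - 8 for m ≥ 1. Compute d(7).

d(1) = -2(-1) - 8 = -6
d(2) = -2(-6) - 8 = 4
d(3) = -2(4) - 8 = -16
d(4) = -2(-16) - 8 = 24
d(5) = -2(24) - 8 = -56
d(6) = -2(-56) - 8 = 104
d(7) = -2(104) - 8 = -216

-216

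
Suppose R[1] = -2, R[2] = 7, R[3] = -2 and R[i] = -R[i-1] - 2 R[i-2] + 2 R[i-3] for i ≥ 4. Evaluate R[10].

-538

R[4] = -(-2) - 2(7) + 2(-2) = -16
R[5] = -(-16) - 2(-2) + 2(7) = 34
R[6] = -34 - 2(-16) + 2(-2) = -6
R[7] = -(-6) - 2(34) + 2(-16) = -94
R[8] = -(-94) - 2(-6) + 2(34) = 174
R[9] = -174 - 2(-94) + 2(-6) = 2
R[10] = -2 - 2(174) + 2(-94) = -538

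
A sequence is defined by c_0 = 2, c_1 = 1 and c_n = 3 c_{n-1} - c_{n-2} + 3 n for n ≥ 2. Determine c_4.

c_2 = 3·1 - 2 + 6 = 7
c_3 = 3·7 - 1 + 9 = 29
c_4 = 3·29 - 7 + 12 = 92

92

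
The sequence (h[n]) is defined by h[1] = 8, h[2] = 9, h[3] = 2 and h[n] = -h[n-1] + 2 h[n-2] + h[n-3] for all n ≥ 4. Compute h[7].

-59

h[4] = -2 + 2(9) + 8 = 24
h[5] = -24 + 2(2) + 9 = -11
h[6] = -(-11) + 2(24) + 2 = 61
h[7] = -61 + 2(-11) + 24 = -59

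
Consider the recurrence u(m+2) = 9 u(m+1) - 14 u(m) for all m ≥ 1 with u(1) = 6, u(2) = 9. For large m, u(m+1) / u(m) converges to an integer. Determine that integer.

The characteristic equation is r^2 - 9r + 14 = 0, which factors as (r - 7)(r - 2) = 0.
So the roots are 7 and 2. Since |7| > |2| and the coefficient of 7^m is non-zero, the ratio tends to 7.

7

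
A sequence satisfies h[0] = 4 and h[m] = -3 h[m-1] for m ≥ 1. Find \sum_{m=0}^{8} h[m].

19684

h[1] = -3*4 = -12
h[2] = -3*(-12) = 36
h[3] = -3*36 = -108
h[4] = -3*(-108) = 324
h[5] = -3*324 = -972
h[6] = -3*(-972) = 2916
h[7] = -3*2916 = -8748
h[8] = -3*(-8748) = 26244
Sum = 4 + (-12) + 36 + (-108) + 324 + (-972) + 2916 + (-8748) + 26244 = 19684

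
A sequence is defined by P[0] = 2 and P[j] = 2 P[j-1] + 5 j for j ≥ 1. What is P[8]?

3022

P[1] = 2*2 + 5 = 9
P[2] = 2*9 + 10 = 28
P[3] = 2*28 + 15 = 71
P[4] = 2*71 + 20 = 162
P[5] = 2*162 + 25 = 349
P[6] = 2*349 + 30 = 728
P[7] = 2*728 + 35 = 1491
P[8] = 2*1491 + 40 = 3022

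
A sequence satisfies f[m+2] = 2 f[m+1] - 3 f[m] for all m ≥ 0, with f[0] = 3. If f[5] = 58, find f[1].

Let f[1] = w.
f[2] = -9 + 2w
f[3] = -18 + w
f[4] = -9 - 4w
f[5] = 36 - 11w
So 36 - 11w = 58, giving w = -2.

-2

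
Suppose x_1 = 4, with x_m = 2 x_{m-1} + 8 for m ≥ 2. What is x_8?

x_2 = 2*4 + 8 = 16
x_3 = 2*16 + 8 = 40
x_4 = 2*40 + 8 = 88
x_5 = 2*88 + 8 = 184
x_6 = 2*184 + 8 = 376
x_7 = 2*376 + 8 = 760
x_8 = 2*760 + 8 = 1528

1528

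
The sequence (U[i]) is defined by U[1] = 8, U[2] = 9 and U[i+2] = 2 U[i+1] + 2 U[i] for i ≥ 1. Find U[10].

U[3] = 2·9 + 2·8 = 34
U[4] = 2·34 + 2·9 = 86
U[5] = 2·86 + 2·34 = 240
U[6] = 2·240 + 2·86 = 652
U[7] = 2·652 + 2·240 = 1784
U[8] = 2·1784 + 2·652 = 4872
U[9] = 2·4872 + 2·1784 = 13312
U[10] = 2·13312 + 2·4872 = 36368

36368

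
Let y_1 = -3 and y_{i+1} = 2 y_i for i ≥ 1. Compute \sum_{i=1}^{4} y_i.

y_2 = 2·(-3) = -6
y_3 = 2·(-6) = -12
y_4 = 2·(-12) = -24
Sum = (-3) + (-6) + (-12) + (-24) = -45

-45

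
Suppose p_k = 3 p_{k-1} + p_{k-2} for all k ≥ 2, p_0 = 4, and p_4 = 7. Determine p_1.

Let p_1 = w.
p_2 = 4 + 3w
p_3 = 12 + 10w
p_4 = 40 + 33w
So 40 + 33w = 7, giving w = -1.

-1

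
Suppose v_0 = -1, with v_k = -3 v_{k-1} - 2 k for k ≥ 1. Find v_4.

v_1 = -3(-1) - 2 = 1
v_2 = -3(1) - 4 = -7
v_3 = -3(-7) - 6 = 15
v_4 = -3(15) - 8 = -53

-53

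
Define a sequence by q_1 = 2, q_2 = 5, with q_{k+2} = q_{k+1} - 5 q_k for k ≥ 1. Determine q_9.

-1405

q_3 = 5 - 5*2 = -5
q_4 = (-5) - 5*5 = -30
q_5 = (-30) - 5*(-5) = -5
q_6 = (-5) - 5*(-30) = 145
q_7 = 145 - 5*(-5) = 170
q_8 = 170 - 5*145 = -555
q_9 = (-555) - 5*170 = -1405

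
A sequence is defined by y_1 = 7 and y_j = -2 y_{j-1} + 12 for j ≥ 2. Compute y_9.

772

y_2 = -2·7 + 12 = -2
y_3 = -2·(-2) + 12 = 16
y_4 = -2·16 + 12 = -20
y_5 = -2·(-20) + 12 = 52
y_6 = -2·52 + 12 = -92
y_7 = -2·(-92) + 12 = 196
y_8 = -2·196 + 12 = -380
y_9 = -2·(-380) + 12 = 772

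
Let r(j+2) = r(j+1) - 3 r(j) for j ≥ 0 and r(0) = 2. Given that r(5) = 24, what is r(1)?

Let r(1) = y.
r(2) = -6 + y
r(3) = -6 - 2y
r(4) = 12 - 5y
r(5) = 30 + y
So 30 + y = 24, giving y = -6.

-6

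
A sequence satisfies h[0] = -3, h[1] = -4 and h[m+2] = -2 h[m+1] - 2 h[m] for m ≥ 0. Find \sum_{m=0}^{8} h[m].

-9

h[2] = -2*(-4) - 2*(-3) = 14
h[3] = -2*14 - 2*(-4) = -20
h[4] = -2*(-20) - 2*14 = 12
h[5] = -2*12 - 2*(-20) = 16
h[6] = -2*16 - 2*12 = -56
h[7] = -2*(-56) - 2*16 = 80
h[8] = -2*80 - 2*(-56) = -48
Sum = (-3) + (-4) + 14 + (-20) + 12 + 16 + (-56) + 80 + (-48) = -9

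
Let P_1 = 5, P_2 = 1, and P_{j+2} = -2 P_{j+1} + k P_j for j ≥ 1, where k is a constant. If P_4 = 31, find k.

P_3 = -2 + 5k
P_4 = 4 - 9k
So 4 - 9k = 31, giving k = -3.

-3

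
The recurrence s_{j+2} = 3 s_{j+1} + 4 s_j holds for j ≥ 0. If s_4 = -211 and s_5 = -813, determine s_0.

Rearranging, s_{j-2} = (s_j - 3 s_{j-1}) / 4.
s_3 = (-813 - 3*(-211)) / 4 = -180/4 = -45
s_2 = (-211 - 3*(-45)) / 4 = -76/4 = -19
s_1 = (-45 - 3*(-19)) / 4 = 12/4 = 3
s_0 = (-19 - 3*3) / 4 = -28/4 = -7

-7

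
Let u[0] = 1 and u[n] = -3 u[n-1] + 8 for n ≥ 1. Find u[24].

The fixed point is 8/(1 + 3) = 2, so u[n] - 2 = -3(u[n-1] - 2).
Hence u[n] = -1·(-3)^n + 2.
u[24] = -1·(-3)^{24} + 2 = -1·282429536481 + 2 = -282429536479.

-282429536479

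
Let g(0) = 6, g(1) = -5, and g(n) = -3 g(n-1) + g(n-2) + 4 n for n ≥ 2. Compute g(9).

g(2) = -3*(-5) + 6 + 8 = 29
g(3) = -3*29 + (-5) + 12 = -80
g(4) = -3*(-80) + 29 + 16 = 285
g(5) = -3*285 + (-80) + 20 = -915
g(6) = -3*(-915) + 285 + 24 = 3054
g(7) = -3*3054 + (-915) + 28 = -10049
g(8) = -3*(-10049) + 3054 + 32 = 33233
g(9) = -3*33233 + (-10049) + 36 = -109712

-109712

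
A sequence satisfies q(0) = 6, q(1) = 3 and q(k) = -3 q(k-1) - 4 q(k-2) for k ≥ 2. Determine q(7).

q(2) = -3·3 - 4·6 = -33
q(3) = -3·(-33) - 4·3 = 87
q(4) = -3·87 - 4·(-33) = -129
q(5) = -3·(-129) - 4·87 = 39
q(6) = -3·39 - 4·(-129) = 399
q(7) = -3·399 - 4·39 = -1353

-1353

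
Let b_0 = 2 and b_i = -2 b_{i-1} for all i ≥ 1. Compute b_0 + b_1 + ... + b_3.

-10

b_1 = -2·2 = -4
b_2 = -2·(-4) = 8
b_3 = -2·8 = -16
Sum = 2 + (-4) + 8 + (-16) = -10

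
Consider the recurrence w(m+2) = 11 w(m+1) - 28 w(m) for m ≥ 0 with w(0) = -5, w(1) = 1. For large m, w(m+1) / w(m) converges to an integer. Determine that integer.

The characteristic equation is r^2 - 11r + 28 = 0, which factors as (r - 7)(r - 4) = 0.
So the roots are 7 and 4. Since |7| > |4| and the coefficient of 7^m is non-zero, the ratio tends to 7.

7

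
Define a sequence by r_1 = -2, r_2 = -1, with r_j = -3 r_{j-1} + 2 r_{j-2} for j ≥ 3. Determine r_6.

r_3 = -3·(-1) + 2·(-2) = -1
r_4 = -3·(-1) + 2·(-1) = 1
r_5 = -3·1 + 2·(-1) = -5
r_6 = -3·(-5) + 2·1 = 17

17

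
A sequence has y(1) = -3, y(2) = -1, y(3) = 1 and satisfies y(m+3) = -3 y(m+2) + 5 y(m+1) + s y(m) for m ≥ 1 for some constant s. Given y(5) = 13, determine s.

-2

y(4) = -8 - 3s
y(5) = 29 + 8s
So 29 + 8s = 13, giving s = -2.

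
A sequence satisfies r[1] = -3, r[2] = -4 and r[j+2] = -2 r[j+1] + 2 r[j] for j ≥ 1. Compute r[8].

-592

r[3] = -2(-4) + 2(-3) = 2
r[4] = -2(2) + 2(-4) = -12
r[5] = -2(-12) + 2(2) = 28
r[6] = -2(28) + 2(-12) = -80
r[7] = -2(-80) + 2(28) = 216
r[8] = -2(216) + 2(-80) = -592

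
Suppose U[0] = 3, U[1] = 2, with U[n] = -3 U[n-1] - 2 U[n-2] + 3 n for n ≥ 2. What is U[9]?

1706

U[2] = -3*2 - 2*3 + 6 = -6
U[3] = -3*(-6) - 2*2 + 9 = 23
U[4] = -3*23 - 2*(-6) + 12 = -45
U[5] = -3*(-45) - 2*23 + 15 = 104
U[6] = -3*104 - 2*(-45) + 18 = -204
U[7] = -3*(-204) - 2*104 + 21 = 425
U[8] = -3*425 - 2*(-204) + 24 = -843
U[9] = -3*(-843) - 2*425 + 27 = 1706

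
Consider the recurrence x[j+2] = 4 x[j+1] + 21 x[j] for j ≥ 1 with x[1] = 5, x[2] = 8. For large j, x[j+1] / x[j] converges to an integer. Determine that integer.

The characteristic equation is r^2 - 4r - 21 = 0, which factors as (r - 7)(r + 3) = 0.
So the roots are 7 and -3. Since |7| > |-3| and the coefficient of 7^j is non-zero, the ratio tends to 7.

7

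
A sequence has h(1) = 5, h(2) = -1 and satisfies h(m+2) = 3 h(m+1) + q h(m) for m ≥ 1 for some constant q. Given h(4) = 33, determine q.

3

h(3) = -3 + 5q
h(4) = -9 + 14q
So -9 + 14q = 33, giving q = 3.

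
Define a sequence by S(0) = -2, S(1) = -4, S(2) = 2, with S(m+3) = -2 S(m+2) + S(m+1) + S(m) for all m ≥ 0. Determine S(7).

-218

S(3) = -2·2 + (-4) + (-2) = -10
S(4) = -2·(-10) + 2 + (-4) = 18
S(5) = -2·18 + (-10) + 2 = -44
S(6) = -2·(-44) + 18 + (-10) = 96
S(7) = -2·96 + (-44) + 18 = -218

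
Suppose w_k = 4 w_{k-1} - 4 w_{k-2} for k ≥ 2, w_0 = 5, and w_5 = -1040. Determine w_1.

Let w_1 = x.
w_2 = -20 + 4x
w_3 = -80 + 12x
w_4 = -240 + 32x
w_5 = -640 + 80x
So -640 + 80x = -1040, giving x = -5.

-5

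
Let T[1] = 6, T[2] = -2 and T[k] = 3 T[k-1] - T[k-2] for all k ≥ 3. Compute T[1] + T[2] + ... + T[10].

T[3] = 3·(-2) - 6 = -12
T[4] = 3·(-12) - (-2) = -34
T[5] = 3·(-34) - (-12) = -90
T[6] = 3·(-90) - (-34) = -236
T[7] = 3·(-236) - (-90) = -618
T[8] = 3·(-618) - (-236) = -1618
T[9] = 3·(-1618) - (-618) = -4236
T[10] = 3·(-4236) - (-1618) = -11090
Sum = 6 + (-2) + (-12) + (-34) + (-90) + (-236) + (-618) + (-1618) + (-4236) + (-11090) = -17930

-17930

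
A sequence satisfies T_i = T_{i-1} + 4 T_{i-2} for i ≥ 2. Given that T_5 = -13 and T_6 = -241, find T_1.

Rearranging, T_{i-2} = (T_i - T_{i-1}) / 4.
T_4 = (-241 - (-13)) / 4 = -228/4 = -57
T_3 = (-13 - (-57)) / 4 = 44/4 = 11
T_2 = (-57 - 11) / 4 = -68/4 = -17
T_1 = (11 - (-17)) / 4 = 28/4 = 7

7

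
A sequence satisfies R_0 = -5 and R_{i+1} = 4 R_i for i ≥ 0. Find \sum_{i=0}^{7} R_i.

-109225

R_1 = 4*(-5) = -20
R_2 = 4*(-20) = -80
R_3 = 4*(-80) = -320
R_4 = 4*(-320) = -1280
R_5 = 4*(-1280) = -5120
R_6 = 4*(-5120) = -20480
R_7 = 4*(-20480) = -81920
Sum = (-5) + (-20) + (-80) + (-320) + (-1280) + (-5120) + (-20480) + (-81920) = -109225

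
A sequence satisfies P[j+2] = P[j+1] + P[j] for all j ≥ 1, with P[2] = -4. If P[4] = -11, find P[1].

-3

Let P[1] = w.
P[3] = -4 + w
P[4] = -8 + w
So -8 + w = -11, giving w = -3.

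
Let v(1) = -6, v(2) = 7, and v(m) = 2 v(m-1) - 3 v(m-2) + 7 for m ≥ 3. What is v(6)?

v(3) = 2*7 - 3*(-6) + 7 = 39
v(4) = 2*39 - 3*7 + 7 = 64
v(5) = 2*64 - 3*39 + 7 = 18
v(6) = 2*18 - 3*64 + 7 = -149

-149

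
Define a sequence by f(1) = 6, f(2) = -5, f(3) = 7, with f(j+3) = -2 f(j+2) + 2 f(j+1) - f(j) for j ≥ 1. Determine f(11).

f(4) = -2*7 + 2*(-5) - 6 = -30
f(5) = -2*(-30) + 2*7 - (-5) = 79
f(6) = -2*79 + 2*(-30) - 7 = -225
f(7) = -2*(-225) + 2*79 - (-30) = 638
f(8) = -2*638 + 2*(-225) - 79 = -1805
f(9) = -2*(-1805) + 2*638 - (-225) = 5111
f(10) = -2*5111 + 2*(-1805) - 638 = -14470
f(11) = -2*(-14470) + 2*5111 - (-1805) = 40967

40967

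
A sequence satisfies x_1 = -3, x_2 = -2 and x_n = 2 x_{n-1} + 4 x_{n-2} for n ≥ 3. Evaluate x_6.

-448

x_3 = 2·(-2) + 4·(-3) = -16
x_4 = 2·(-16) + 4·(-2) = -40
x_5 = 2·(-40) + 4·(-16) = -144
x_6 = 2·(-144) + 4·(-40) = -448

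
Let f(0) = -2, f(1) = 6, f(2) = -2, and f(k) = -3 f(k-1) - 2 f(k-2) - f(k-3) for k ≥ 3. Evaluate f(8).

238

f(3) = -3*(-2) - 2*6 - (-2) = -4
f(4) = -3*(-4) - 2*(-2) - 6 = 10
f(5) = -3*10 - 2*(-4) - (-2) = -20
f(6) = -3*(-20) - 2*10 - (-4) = 44
f(7) = -3*44 - 2*(-20) - 10 = -102
f(8) = -3*(-102) - 2*44 - (-20) = 238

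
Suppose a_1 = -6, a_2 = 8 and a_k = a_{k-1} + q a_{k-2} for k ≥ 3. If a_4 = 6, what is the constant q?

a_3 = 8 - 6q
a_4 = 8 + 2q
So 8 + 2q = 6, giving q = -1.

-1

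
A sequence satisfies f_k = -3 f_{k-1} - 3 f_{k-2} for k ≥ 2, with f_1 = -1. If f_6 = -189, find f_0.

Let f_0 = y.
f_2 = 3 - 3y
f_3 = -6 + 9y
f_4 = 9 - 18y
f_5 = -9 + 27y
f_6 = -27y
So -27y = -189, giving y = 7.

7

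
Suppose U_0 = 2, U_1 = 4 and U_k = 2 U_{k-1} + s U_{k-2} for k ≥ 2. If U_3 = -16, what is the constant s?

-4

U_2 = 8 + 2s
U_3 = 16 + 8s
So 16 + 8s = -16, giving s = -4.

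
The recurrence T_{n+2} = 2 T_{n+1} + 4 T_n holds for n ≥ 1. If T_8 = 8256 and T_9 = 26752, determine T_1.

Rearranging, T_{n-2} = (T_n - 2 T_{n-1}) / 4.
T_7 = (26752 - 2(8256)) / 4 = 10240/4 = 2560
T_6 = (8256 - 2(2560)) / 4 = 3136/4 = 784
T_5 = (2560 - 2(784)) / 4 = 992/4 = 248
T_4 = (784 - 2(248)) / 4 = 288/4 = 72
T_3 = (248 - 2(72)) / 4 = 104/4 = 26
T_2 = (72 - 2(26)) / 4 = 20/4 = 5
T_1 = (26 - 2(5)) / 4 = 16/4 = 4

4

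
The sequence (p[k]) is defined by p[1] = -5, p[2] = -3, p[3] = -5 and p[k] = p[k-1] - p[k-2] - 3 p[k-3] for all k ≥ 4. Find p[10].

61

p[4] = (-5) - (-3) - 3·(-5) = 13
p[5] = 13 - (-5) - 3·(-3) = 27
p[6] = 27 - 13 - 3·(-5) = 29
p[7] = 29 - 27 - 3·13 = -37
p[8] = (-37) - 29 - 3·27 = -147
p[9] = (-147) - (-37) - 3·29 = -197
p[10] = (-197) - (-147) - 3·(-37) = 61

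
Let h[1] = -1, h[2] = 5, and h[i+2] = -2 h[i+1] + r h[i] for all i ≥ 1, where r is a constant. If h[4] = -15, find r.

h[3] = -10 - r
h[4] = 20 + 7r
So 20 + 7r = -15, giving r = -5.

-5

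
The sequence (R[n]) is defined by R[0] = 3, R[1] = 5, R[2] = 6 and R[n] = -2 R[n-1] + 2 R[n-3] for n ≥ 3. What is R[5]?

-32

R[3] = -2(6) + 2(3) = -6
R[4] = -2(-6) + 2(5) = 22
R[5] = -2(22) + 2(6) = -32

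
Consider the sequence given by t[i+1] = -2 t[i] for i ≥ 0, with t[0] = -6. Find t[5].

t[1] = -2·(-6) = 12
t[2] = -2·12 = -24
t[3] = -2·(-24) = 48
t[4] = -2·48 = -96
t[5] = -2·(-96) = 192

192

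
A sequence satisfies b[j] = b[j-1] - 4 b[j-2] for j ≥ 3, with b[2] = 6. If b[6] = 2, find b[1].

Let b[1] = z.
b[3] = 6 - 4z
b[4] = -18 - 4z
b[5] = -42 + 12z
b[6] = 30 + 28z
So 30 + 28z = 2, giving z = -1.

-1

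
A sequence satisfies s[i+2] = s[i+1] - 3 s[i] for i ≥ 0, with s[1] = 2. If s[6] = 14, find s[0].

6

Let s[0] = z.
s[2] = 2 - 3z
s[3] = -4 - 3z
s[4] = -10 + 6z
s[5] = 2 + 15z
s[6] = 32 - 3z
So 32 - 3z = 14, giving z = 6.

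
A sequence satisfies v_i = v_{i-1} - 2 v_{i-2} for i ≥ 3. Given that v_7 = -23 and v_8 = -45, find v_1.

1

Rearranging, v_{i-2} = (v_i - v_{i-1}) / -2.
v_6 = (-45 - (-23)) / -2 = -22/-2 = 11
v_5 = (-23 - 11) / -2 = -34/-2 = 17
v_4 = (11 - 17) / -2 = -6/-2 = 3
v_3 = (17 - 3) / -2 = 14/-2 = -7
v_2 = (3 - (-7)) / -2 = 10/-2 = -5
v_1 = (-7 - (-5)) / -2 = -2/-2 = 1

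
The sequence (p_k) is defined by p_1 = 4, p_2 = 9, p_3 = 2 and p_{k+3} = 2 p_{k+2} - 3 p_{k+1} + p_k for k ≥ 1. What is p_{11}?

-453

p_4 = 2·2 - 3·9 + 4 = -19
p_5 = 2·(-19) - 3·2 + 9 = -35
p_6 = 2·(-35) - 3·(-19) + 2 = -11
p_7 = 2·(-11) - 3·(-35) + (-19) = 64
p_8 = 2·64 - 3·(-11) + (-35) = 126
p_9 = 2·126 - 3·64 + (-11) = 49
p_{10} = 2·49 - 3·126 + 64 = -216
p_{11} = 2·(-216) - 3·49 + 126 = -453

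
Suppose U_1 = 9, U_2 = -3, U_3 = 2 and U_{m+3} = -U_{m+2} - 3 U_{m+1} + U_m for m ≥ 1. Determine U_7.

112

U_4 = -2 - 3(-3) + 9 = 16
U_5 = -16 - 3(2) + (-3) = -25
U_6 = -(-25) - 3(16) + 2 = -21
U_7 = -(-21) - 3(-25) + 16 = 112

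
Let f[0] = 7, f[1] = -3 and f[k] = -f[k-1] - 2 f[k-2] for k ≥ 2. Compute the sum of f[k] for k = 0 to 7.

f[2] = -(-3) - 2·7 = -11
f[3] = -(-11) - 2·(-3) = 17
f[4] = -17 - 2·(-11) = 5
f[5] = -5 - 2·17 = -39
f[6] = -(-39) - 2·5 = 29
f[7] = -29 - 2·(-39) = 49
Sum = 7 + (-3) + (-11) + 17 + 5 + (-39) + 29 + 49 = 54

54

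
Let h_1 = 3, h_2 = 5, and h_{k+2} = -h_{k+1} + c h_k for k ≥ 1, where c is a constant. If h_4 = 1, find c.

h_3 = -5 + 3c
h_4 = 5 + 2c
So 5 + 2c = 1, giving c = -2.

-2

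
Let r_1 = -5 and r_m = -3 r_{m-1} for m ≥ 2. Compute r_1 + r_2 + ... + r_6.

r_2 = -3·(-5) = 15
r_3 = -3·15 = -45
r_4 = -3·(-45) = 135
r_5 = -3·135 = -405
r_6 = -3·(-405) = 1215
Sum = (-5) + 15 + (-45) + 135 + (-405) + 1215 = 910

910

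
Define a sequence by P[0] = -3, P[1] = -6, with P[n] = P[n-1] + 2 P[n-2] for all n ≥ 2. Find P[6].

P[2] = (-6) + 2·(-3) = -12
P[3] = (-12) + 2·(-6) = -24
P[4] = (-24) + 2·(-12) = -48
P[5] = (-48) + 2·(-24) = -96
P[6] = (-96) + 2·(-48) = -192

-192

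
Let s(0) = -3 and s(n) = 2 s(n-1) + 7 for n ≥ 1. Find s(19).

2097145

The fixed point is 7/(1 - 2) = -7, so s(n) + 7 = 2(s(n-1) + 7).
Hence s(n) = 4·2^n - 7.
s(19) = 4·2^{19} - 7 = 4·524288 - 7 = 2097145.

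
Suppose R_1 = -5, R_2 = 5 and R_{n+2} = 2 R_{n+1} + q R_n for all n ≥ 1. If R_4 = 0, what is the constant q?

R_3 = 10 - 5q
R_4 = 20 - 5q
So 20 - 5q = 0, giving q = 4.

4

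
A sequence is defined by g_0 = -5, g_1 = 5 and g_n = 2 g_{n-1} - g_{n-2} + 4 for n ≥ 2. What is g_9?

229

g_2 = 2·5 - (-5) + 4 = 19
g_3 = 2·19 - 5 + 4 = 37
g_4 = 2·37 - 19 + 4 = 59
g_5 = 2·59 - 37 + 4 = 85
g_6 = 2·85 - 59 + 4 = 115
g_7 = 2·115 - 85 + 4 = 149
g_8 = 2·149 - 115 + 4 = 187
g_9 = 2·187 - 149 + 4 = 229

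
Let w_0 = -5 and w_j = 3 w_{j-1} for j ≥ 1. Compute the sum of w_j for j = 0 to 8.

-49205

w_1 = 3·(-5) = -15
w_2 = 3·(-15) = -45
w_3 = 3·(-45) = -135
w_4 = 3·(-135) = -405
w_5 = 3·(-405) = -1215
w_6 = 3·(-1215) = -3645
w_7 = 3·(-3645) = -10935
w_8 = 3·(-10935) = -32805
Sum = (-5) + (-15) + (-45) + (-135) + (-405) + (-1215) + (-3645) + (-10935) + (-32805) = -49205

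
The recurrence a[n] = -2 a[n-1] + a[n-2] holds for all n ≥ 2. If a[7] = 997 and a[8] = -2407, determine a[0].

Rearranging, a[n-2] = a[n] + 2 a[n-1].
a[6] = -2407 + 2(997) = -413
a[5] = 997 + 2(-413) = 171
a[4] = -413 + 2(171) = -71
a[3] = 171 + 2(-71) = 29
a[2] = -71 + 2(29) = -13
a[1] = 29 + 2(-13) = 3
a[0] = -13 + 2(3) = -7

-7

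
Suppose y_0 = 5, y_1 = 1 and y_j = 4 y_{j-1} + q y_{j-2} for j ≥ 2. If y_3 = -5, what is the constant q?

-1

y_2 = 4 + 5q
y_3 = 16 + 21q
So 16 + 21q = -5, giving q = -1.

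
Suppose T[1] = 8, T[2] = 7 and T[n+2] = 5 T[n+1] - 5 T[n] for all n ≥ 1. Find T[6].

-1075

T[3] = 5(7) - 5(8) = -5
T[4] = 5(-5) - 5(7) = -60
T[5] = 5(-60) - 5(-5) = -275
T[6] = 5(-275) - 5(-60) = -1075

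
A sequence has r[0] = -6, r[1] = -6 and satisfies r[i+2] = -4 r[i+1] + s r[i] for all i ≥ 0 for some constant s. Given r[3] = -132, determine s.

r[2] = 24 - 6s
r[3] = -96 + 18s
So -96 + 18s = -132, giving s = -2.

-2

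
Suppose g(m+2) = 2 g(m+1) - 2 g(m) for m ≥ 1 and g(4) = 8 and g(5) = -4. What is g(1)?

Rearranging, g(m-2) = (g(m) - 2 g(m-1)) / -2.
g(3) = (-4 - 2(8)) / -2 = -20/-2 = 10
g(2) = (8 - 2(10)) / -2 = -12/-2 = 6
g(1) = (10 - 2(6)) / -2 = -2/-2 = 1

1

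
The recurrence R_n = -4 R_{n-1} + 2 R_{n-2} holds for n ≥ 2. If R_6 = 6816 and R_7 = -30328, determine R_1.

-7

Rearranging, R_{n-2} = (R_n + 4 R_{n-1}) / 2.
R_5 = (-30328 + 4(6816)) / 2 = -3064/2 = -1532
R_4 = (6816 + 4(-1532)) / 2 = 688/2 = 344
R_3 = (-1532 + 4(344)) / 2 = -156/2 = -78
R_2 = (344 + 4(-78)) / 2 = 32/2 = 16
R_1 = (-78 + 4(16)) / 2 = -14/2 = -7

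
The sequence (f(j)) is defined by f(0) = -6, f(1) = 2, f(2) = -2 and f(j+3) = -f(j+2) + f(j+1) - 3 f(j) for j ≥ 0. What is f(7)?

302

f(3) = -(-2) + 2 - 3(-6) = 22
f(4) = -22 + (-2) - 3(2) = -30
f(5) = -(-30) + 22 - 3(-2) = 58
f(6) = -58 + (-30) - 3(22) = -154
f(7) = -(-154) + 58 - 3(-30) = 302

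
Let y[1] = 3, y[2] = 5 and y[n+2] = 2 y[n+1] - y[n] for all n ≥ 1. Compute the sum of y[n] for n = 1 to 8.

80

y[3] = 2·5 - 3 = 7
y[4] = 2·7 - 5 = 9
y[5] = 2·9 - 7 = 11
y[6] = 2·11 - 9 = 13
y[7] = 2·13 - 11 = 15
y[8] = 2·15 - 13 = 17
Sum = 3 + 5 + 7 + 9 + 11 + 13 + 15 + 17 = 80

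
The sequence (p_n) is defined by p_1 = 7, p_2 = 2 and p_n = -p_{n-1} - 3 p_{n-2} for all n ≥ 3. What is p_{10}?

-883

p_3 = -2 - 3(7) = -23
p_4 = -(-23) - 3(2) = 17
p_5 = -17 - 3(-23) = 52
p_6 = -52 - 3(17) = -103
p_7 = -(-103) - 3(52) = -53
p_8 = -(-53) - 3(-103) = 362
p_9 = -362 - 3(-53) = -203
p_{10} = -(-203) - 3(362) = -883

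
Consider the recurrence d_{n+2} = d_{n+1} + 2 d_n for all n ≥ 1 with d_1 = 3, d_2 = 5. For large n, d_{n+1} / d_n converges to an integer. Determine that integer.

The characteristic equation is r^2 - r - 2 = 0, which factors as (r - 2)(r + 1) = 0.
So the roots are 2 and -1. Since |2| > |-1| and the coefficient of 2^n is non-zero, the ratio tends to 2.

2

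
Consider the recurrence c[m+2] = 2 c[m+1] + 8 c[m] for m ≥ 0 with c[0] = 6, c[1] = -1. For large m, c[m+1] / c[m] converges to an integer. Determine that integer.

The characteristic equation is r^2 - 2r - 8 = 0, which factors as (r - 4)(r + 2) = 0.
So the roots are 4 and -2. Since |4| > |-2| and the coefficient of 4^m is non-zero, the ratio tends to 4.

4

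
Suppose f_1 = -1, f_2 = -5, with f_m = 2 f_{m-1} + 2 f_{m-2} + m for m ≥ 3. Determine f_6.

-164

f_3 = 2(-5) + 2(-1) + 3 = -9
f_4 = 2(-9) + 2(-5) + 4 = -24
f_5 = 2(-24) + 2(-9) + 5 = -61
f_6 = 2(-61) + 2(-24) + 6 = -164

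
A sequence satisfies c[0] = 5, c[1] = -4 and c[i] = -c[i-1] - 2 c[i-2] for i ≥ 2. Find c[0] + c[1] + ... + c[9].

-11

c[2] = -(-4) - 2*5 = -6
c[3] = -(-6) - 2*(-4) = 14
c[4] = -14 - 2*(-6) = -2
c[5] = -(-2) - 2*14 = -26
c[6] = -(-26) - 2*(-2) = 30
c[7] = -30 - 2*(-26) = 22
c[8] = -22 - 2*30 = -82
c[9] = -(-82) - 2*22 = 38
Sum = 5 + (-4) + (-6) + 14 + (-2) + (-26) + 30 + 22 + (-82) + 38 = -11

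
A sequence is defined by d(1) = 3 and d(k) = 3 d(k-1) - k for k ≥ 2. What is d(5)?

d(2) = 3(3) - 2 = 7
d(3) = 3(7) - 3 = 18
d(4) = 3(18) - 4 = 50
d(5) = 3(50) - 5 = 145

145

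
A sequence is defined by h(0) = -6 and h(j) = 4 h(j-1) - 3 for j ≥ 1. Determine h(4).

h(1) = 4·(-6) - 3 = -27
h(2) = 4·(-27) - 3 = -111
h(3) = 4·(-111) - 3 = -447
h(4) = 4·(-447) - 3 = -1791

-1791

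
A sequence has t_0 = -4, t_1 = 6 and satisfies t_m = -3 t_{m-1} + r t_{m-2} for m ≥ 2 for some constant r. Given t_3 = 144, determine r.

5

t_2 = -18 - 4r
t_3 = 54 + 18r
So 54 + 18r = 144, giving r = 5.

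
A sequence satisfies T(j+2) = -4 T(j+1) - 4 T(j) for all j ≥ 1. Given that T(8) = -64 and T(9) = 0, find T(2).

Rearranging, T(j-2) = (T(j) + 4 T(j-1)) / -4.
T(7) = (0 + 4·(-64)) / -4 = -256/-4 = 64
T(6) = (-64 + 4·64) / -4 = 192/-4 = -48
T(5) = (64 + 4·(-48)) / -4 = -128/-4 = 32
T(4) = (-48 + 4·32) / -4 = 80/-4 = -20
T(3) = (32 + 4·(-20)) / -4 = -48/-4 = 12
T(2) = (-20 + 4·12) / -4 = 28/-4 = -7

-7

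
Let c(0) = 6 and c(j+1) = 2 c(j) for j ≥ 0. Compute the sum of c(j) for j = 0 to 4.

c(1) = 2·6 = 12
c(2) = 2·12 = 24
c(3) = 2·24 = 48
c(4) = 2·48 = 96
Sum = 6 + 12 + 24 + 48 + 96 = 186

186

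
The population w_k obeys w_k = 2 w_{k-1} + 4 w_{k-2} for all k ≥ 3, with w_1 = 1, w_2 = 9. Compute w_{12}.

932864

w_3 = 2*9 + 4*1 = 22
w_4 = 2*22 + 4*9 = 80
w_5 = 2*80 + 4*22 = 248
w_6 = 2*248 + 4*80 = 816
w_7 = 2*816 + 4*248 = 2624
w_8 = 2*2624 + 4*816 = 8512
w_9 = 2*8512 + 4*2624 = 27520
w_{10} = 2*27520 + 4*8512 = 89088
w_{11} = 2*89088 + 4*27520 = 288256
w_{12} = 2*288256 + 4*89088 = 932864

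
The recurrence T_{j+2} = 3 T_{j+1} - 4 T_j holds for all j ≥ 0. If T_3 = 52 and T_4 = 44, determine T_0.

Rearranging, T_{j-2} = (T_j - 3 T_{j-1}) / -4.
T_2 = (44 - 3*52) / -4 = -112/-4 = 28
T_1 = (52 - 3*28) / -4 = -32/-4 = 8
T_0 = (28 - 3*8) / -4 = 4/-4 = -1

-1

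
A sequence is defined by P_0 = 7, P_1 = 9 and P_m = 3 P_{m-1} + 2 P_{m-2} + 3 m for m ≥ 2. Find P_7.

27726

P_2 = 3(9) + 2(7) + 6 = 47
P_3 = 3(47) + 2(9) + 9 = 168
P_4 = 3(168) + 2(47) + 12 = 610
P_5 = 3(610) + 2(168) + 15 = 2181
P_6 = 3(2181) + 2(610) + 18 = 7781
P_7 = 3(7781) + 2(2181) + 21 = 27726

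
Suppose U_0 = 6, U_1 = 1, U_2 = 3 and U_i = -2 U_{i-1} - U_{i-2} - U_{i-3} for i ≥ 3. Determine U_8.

U_3 = -2·3 - 1 - 6 = -13
U_4 = -2·(-13) - 3 - 1 = 22
U_5 = -2·22 - (-13) - 3 = -34
U_6 = -2·(-34) - 22 - (-13) = 59
U_7 = -2·59 - (-34) - 22 = -106
U_8 = -2·(-106) - 59 - (-34) = 187

187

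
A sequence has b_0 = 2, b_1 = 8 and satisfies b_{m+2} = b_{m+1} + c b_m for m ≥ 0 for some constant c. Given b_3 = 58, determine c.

b_2 = 8 + 2c
b_3 = 8 + 10c
So 8 + 10c = 58, giving c = 5.

5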